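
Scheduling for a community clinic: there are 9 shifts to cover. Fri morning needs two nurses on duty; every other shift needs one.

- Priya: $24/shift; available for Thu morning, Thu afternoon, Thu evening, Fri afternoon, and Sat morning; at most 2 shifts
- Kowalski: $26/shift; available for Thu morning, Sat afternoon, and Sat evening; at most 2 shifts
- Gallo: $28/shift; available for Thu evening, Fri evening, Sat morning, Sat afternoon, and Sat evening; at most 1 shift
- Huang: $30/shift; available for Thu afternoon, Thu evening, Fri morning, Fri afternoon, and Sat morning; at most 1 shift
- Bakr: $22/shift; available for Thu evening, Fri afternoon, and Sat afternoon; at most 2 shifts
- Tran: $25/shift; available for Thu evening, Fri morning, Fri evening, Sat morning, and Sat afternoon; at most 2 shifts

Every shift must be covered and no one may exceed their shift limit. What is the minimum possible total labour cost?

$252

Fri morning can only be covered by Huang and Tran, so that assignment is forced.
Picking the cheapest available nurse for each shift independently would cost $244, but that ignores the shift limits.
An optimal schedule: Thu morning→Priya, Thu afternoon→Priya, Thu evening→Bakr, Fri morning→Huang+Tran, Fri afternoon→Bakr, Fri evening→Gallo, Sat morning→Tran, Sat afternoon→Kowalski, Sat evening→Kowalski.
Total: 24 + 24 + 22 + 30 + 25 + 22 + 28 + 25 + 26 + 26 = $252.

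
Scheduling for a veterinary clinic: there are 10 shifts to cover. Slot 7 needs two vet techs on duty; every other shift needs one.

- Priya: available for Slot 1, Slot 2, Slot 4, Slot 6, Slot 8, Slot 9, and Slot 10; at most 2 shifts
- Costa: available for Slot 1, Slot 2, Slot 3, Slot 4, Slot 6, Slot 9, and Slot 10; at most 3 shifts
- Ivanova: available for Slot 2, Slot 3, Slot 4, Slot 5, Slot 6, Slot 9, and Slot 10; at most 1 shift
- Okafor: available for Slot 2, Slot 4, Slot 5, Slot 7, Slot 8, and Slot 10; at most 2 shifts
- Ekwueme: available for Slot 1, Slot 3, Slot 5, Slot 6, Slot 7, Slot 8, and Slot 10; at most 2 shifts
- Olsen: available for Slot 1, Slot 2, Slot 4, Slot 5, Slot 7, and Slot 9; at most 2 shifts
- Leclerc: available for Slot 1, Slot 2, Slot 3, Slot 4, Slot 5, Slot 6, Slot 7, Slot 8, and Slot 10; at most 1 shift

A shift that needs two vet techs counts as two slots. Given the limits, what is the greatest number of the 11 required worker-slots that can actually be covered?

11

Total capacity across all vet techs is 2+3+1+2+2+2+1 = 13, and 11 slots are needed, so at most 11 can be filled.
An assignment achieving 11: Slot 1→Costa, Slot 2→Okafor, Slot 3→Costa, Slot 4→Olsen, Slot 5→Ivanova, Slot 6→Costa, Slot 7→Okafor+Ekwueme, Slot 8→Priya, Slot 9→Priya, Slot 10→Ekwueme.
Loads: Priya 2/2, Costa 3/3, Ivanova 1/1, Okafor 2/2, Ekwueme 2/2, Olsen 1/2, Leclerc 0/1.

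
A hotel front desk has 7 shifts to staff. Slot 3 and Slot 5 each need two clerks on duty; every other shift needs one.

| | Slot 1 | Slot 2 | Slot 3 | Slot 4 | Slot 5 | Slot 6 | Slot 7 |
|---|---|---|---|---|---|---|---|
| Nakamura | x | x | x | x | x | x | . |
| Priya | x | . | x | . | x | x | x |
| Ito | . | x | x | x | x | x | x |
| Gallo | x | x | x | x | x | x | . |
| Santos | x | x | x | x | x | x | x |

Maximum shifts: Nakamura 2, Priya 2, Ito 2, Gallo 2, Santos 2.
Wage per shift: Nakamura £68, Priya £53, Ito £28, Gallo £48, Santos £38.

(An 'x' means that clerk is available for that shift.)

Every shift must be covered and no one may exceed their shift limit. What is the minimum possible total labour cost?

£402

Picking the cheapest available clerk for each shift independently would cost £282, but that ignores the shift limits.
An optimal schedule: Slot 1→Santos, Slot 2→Ito, Slot 3→Gallo+Priya, Slot 4→Santos, Slot 5→Priya+Nakamura, Slot 6→Gallo, Slot 7→Ito.
Total: 38 + 28 + 48 + 53 + 38 + 53 + 68 + 48 + 28 = £402.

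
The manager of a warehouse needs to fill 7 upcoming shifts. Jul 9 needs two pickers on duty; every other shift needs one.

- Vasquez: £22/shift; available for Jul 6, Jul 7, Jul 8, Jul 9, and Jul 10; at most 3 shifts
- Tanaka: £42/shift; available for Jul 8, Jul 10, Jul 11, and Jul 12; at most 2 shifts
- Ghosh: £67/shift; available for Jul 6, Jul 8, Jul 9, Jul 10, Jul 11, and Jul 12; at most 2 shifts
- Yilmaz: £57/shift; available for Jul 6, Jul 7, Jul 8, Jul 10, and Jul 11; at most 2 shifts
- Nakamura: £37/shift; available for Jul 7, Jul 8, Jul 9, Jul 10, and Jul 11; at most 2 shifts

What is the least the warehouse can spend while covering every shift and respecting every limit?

Picking the cheapest available picker for each shift independently would cost £226, but that ignores the shift limits.
An optimal schedule: Jul 6→Vasquez, Jul 7→Vasquez, Jul 8→Tanaka, Jul 9→Vasquez+Nakamura, Jul 10→Yilmaz, Jul 11→Nakamura, Jul 12→Tanaka.
Total: 22 + 22 + 42 + 22 + 37 + 57 + 37 + 42 = £281.

£281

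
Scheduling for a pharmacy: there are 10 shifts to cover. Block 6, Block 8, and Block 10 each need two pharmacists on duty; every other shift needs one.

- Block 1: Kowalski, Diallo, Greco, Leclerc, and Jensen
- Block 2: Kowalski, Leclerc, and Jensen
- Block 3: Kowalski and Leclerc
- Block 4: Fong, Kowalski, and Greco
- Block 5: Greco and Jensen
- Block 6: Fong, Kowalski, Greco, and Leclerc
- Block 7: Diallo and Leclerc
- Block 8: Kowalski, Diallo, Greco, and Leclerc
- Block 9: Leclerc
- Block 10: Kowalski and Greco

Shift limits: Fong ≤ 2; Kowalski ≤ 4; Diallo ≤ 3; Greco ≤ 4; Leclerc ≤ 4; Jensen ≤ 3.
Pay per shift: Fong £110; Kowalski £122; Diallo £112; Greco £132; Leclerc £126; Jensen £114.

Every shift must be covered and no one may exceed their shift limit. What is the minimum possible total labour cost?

Block 9 can only be covered by Leclerc, so that assignment is forced.
Block 10 can only be covered by Kowalski and Greco, so that assignment is forced.
Picking the cheapest available pharmacist for each shift independently would cost £1530, and that bound is achievable.
An optimal schedule: Block 1→Diallo, Block 2→Jensen, Block 3→Kowalski, Block 4→Fong, Block 5→Jensen, Block 6→Fong+Kowalski, Block 7→Diallo, Block 8→Diallo+Kowalski, Block 9→Leclerc, Block 10→Kowalski+Greco.
Total: 112 + 114 + 122 + 110 + 114 + 110 + 122 + 112 + 112 + 122 + 126 + 122 + 132 = £1530.

£1530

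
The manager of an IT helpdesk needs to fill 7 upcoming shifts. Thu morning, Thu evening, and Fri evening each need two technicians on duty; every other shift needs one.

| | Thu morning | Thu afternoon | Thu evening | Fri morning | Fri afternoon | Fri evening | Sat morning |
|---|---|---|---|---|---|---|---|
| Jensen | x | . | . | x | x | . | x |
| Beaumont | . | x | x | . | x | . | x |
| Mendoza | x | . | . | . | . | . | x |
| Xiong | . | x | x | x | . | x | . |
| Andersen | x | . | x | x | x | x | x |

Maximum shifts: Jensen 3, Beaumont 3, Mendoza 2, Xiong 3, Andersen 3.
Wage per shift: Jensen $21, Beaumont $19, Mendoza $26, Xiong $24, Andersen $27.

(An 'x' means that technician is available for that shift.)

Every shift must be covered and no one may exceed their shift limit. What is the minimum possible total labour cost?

$221

Fri evening can only be covered by Xiong and Andersen, so that assignment is forced.
Picking the cheapest available technician for each shift independently would cost $219, but that ignores the shift limits.
An optimal schedule: Thu morning→Jensen+Mendoza, Thu afternoon→Beaumont, Thu evening→Beaumont+Xiong, Fri morning→Jensen, Fri afternoon→Jensen, Fri evening→Xiong+Andersen, Sat morning→Beaumont.
Total: 21 + 26 + 19 + 19 + 24 + 21 + 21 + 24 + 27 + 19 = $221.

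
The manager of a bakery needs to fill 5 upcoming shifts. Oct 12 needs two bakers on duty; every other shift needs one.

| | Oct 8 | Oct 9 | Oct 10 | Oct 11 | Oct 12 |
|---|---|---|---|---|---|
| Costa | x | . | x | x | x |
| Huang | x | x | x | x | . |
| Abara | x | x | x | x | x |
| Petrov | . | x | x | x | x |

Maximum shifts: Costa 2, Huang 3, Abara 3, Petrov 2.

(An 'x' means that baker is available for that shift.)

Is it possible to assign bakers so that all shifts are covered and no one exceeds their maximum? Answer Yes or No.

One valid schedule: Oct 8→Costa, Oct 9→Huang, Oct 10→Huang, Oct 11→Huang, Oct 12→Costa+Abara.
Loads: Costa 2/2, Huang 3/3, Abara 1/3, Petrov 0/2 — all within limits.

Yes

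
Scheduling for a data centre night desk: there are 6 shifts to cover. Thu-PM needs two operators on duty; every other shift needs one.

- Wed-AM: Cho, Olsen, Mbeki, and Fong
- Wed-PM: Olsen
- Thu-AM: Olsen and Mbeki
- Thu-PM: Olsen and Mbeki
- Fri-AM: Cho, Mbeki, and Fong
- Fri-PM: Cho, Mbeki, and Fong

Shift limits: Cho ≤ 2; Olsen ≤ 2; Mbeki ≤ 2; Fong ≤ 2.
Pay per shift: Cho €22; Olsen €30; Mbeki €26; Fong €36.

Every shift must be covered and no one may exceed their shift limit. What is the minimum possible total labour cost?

Wed-PM can only be covered by Olsen, so that assignment is forced.
Thu-PM can only be covered by Olsen and Mbeki, so that assignment is forced.
Picking the cheapest available operator for each shift independently would cost €178, but that ignores the shift limits.
An optimal schedule: Wed-AM→Fong, Wed-PM→Olsen, Thu-AM→Mbeki, Thu-PM→Olsen+Mbeki, Fri-AM→Cho, Fri-PM→Cho.
Total: 36 + 30 + 26 + 30 + 26 + 22 + 22 = €192.

€192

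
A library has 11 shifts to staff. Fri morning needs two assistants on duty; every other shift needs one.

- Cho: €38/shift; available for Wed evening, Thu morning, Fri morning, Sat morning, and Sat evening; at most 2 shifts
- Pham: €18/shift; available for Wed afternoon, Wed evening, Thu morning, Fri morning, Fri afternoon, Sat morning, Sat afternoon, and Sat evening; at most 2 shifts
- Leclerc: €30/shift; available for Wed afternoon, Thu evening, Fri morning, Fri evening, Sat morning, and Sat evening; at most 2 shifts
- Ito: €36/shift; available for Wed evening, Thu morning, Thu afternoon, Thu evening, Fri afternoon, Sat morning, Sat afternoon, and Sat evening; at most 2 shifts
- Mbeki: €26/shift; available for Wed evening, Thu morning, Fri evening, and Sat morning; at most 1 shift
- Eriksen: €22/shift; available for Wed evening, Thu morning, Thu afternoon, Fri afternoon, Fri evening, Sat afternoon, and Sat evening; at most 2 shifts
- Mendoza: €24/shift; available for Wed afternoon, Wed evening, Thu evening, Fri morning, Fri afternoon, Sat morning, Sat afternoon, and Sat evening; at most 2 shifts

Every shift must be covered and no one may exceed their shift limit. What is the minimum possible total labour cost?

Picking the cheapest available assistant for each shift independently would cost €236, but that ignores the shift limits.
An optimal schedule: Wed afternoon→Pham, Wed evening→Ito, Thu morning→Mbeki, Thu afternoon→Eriksen, Thu evening→Mendoza, Fri morning→Leclerc+Cho, Fri afternoon→Pham, Fri evening→Eriksen, Sat morning→Leclerc, Sat afternoon→Mendoza, Sat evening→Ito.
Total: 18 + 36 + 26 + 22 + 24 + 30 + 38 + 18 + 22 + 30 + 24 + 36 = €324.

€324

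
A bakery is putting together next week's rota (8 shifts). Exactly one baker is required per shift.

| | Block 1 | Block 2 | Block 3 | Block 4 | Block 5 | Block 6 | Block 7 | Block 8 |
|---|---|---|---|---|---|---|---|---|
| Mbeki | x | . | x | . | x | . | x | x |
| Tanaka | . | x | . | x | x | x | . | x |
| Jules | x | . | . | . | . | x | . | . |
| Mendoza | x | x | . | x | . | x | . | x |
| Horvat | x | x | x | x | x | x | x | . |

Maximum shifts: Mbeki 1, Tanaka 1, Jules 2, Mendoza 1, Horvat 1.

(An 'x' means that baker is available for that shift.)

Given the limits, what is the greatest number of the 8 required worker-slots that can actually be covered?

6

Total capacity across all bakers is 1+1+2+1+1 = 6, and 8 slots are needed, so at most 6 can be filled.
An assignment achieving 6: Block 1→Jules, Block 2→Tanaka, Block 3→Mbeki, Block 4→Mendoza, Block 6→Jules, Block 7→Horvat.
Loads: Mbeki 1/1, Tanaka 1/1, Jules 2/2, Mendoza 1/1, Horvat 1/1.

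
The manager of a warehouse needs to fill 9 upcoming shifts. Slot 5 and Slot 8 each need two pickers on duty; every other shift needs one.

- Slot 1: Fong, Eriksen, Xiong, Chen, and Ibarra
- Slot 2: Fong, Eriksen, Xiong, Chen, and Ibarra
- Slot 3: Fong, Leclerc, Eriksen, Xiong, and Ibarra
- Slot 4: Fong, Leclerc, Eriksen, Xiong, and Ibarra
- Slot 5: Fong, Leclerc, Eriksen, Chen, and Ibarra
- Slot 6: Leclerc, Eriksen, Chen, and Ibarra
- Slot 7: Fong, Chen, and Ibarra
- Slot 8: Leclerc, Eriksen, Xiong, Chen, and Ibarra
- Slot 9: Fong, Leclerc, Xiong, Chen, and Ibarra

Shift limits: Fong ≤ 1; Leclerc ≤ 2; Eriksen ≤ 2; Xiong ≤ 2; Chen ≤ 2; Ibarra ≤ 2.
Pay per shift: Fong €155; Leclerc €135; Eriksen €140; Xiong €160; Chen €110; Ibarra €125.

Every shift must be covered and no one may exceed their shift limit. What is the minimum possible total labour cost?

€1495

Picking the cheapest available picker for each shift independently would cost €1270, but that ignores the shift limits.
An optimal schedule: Slot 1→Eriksen, Slot 2→Eriksen, Slot 3→Leclerc, Slot 4→Xiong, Slot 5→Chen+Ibarra, Slot 6→Leclerc, Slot 7→Fong, Slot 8→Chen+Ibarra, Slot 9→Xiong.
Total: 140 + 140 + 135 + 160 + 110 + 125 + 135 + 155 + 110 + 125 + 160 = €1495.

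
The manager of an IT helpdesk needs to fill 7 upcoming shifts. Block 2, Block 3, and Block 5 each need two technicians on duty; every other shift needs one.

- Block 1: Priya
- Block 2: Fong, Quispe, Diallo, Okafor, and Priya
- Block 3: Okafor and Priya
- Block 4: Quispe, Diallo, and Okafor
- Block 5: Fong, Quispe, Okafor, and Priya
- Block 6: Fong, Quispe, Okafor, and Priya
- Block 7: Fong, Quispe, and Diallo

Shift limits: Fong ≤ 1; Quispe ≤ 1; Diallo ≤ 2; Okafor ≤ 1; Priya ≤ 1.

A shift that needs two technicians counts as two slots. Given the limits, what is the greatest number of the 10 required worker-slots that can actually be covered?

Total capacity across all technicians is 1+1+2+1+1 = 6, and 10 slots are needed, so at most 6 can be filled.
An assignment achieving 6: Block 1→Priya, Block 2→Diallo, Block 3→Okafor, Block 4→Quispe, Block 5→Fong, Block 7→Diallo.
Loads: Fong 1/1, Quispe 1/1, Diallo 2/2, Okafor 1/1, Priya 1/1.

6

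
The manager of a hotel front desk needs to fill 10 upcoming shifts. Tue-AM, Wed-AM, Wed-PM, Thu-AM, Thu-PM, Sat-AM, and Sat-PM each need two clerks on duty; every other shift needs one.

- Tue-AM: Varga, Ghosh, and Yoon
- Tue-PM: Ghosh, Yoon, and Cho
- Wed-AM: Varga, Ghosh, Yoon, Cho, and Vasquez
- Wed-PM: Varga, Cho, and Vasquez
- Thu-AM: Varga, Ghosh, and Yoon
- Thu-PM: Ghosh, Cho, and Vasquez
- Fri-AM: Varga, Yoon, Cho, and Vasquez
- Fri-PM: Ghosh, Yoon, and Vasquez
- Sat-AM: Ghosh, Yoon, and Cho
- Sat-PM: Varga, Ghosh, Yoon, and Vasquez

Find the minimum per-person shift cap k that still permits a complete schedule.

With 5 clerks and 17 worker-slots to fill, someone must work at least ⌈17/5⌉ = 4 shifts, so k ≥ 4.
k = 4 works: Tue-AM→Varga+Ghosh, Tue-PM→Ghosh, Wed-AM→Yoon+Cho, Wed-PM→Varga+Cho, Thu-AM→Varga+Ghosh, Thu-PM→Ghosh+Cho, Fri-AM→Varga, Fri-PM→Yoon, Sat-AM→Yoon+Cho, Sat-PM→Yoon+Vasquez.
Loads: Varga 4, Ghosh 4, Yoon 4, Cho 4, Vasquez 1 — all ≤ 4.

4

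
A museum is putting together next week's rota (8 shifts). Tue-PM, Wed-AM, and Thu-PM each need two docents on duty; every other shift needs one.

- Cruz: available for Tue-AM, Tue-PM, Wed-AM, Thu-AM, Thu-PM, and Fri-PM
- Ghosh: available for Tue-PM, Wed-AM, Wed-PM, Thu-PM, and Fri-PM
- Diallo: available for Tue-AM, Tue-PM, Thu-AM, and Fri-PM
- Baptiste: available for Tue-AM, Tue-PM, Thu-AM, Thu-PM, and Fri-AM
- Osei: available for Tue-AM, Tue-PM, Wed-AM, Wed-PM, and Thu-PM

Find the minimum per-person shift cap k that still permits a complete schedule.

With 5 docents and 11 worker-slots to fill, someone must work at least ⌈11/5⌉ = 3 shifts, so k ≥ 3.
k = 3 works: Tue-AM→Diallo, Tue-PM→Diallo+Baptiste, Wed-AM→Cruz+Ghosh, Wed-PM→Ghosh, Thu-AM→Cruz, Thu-PM→Ghosh+Baptiste, Fri-AM→Baptiste, Fri-PM→Cruz.
Loads: Cruz 3, Ghosh 3, Diallo 2, Baptiste 3, Osei 0 — all ≤ 3.

3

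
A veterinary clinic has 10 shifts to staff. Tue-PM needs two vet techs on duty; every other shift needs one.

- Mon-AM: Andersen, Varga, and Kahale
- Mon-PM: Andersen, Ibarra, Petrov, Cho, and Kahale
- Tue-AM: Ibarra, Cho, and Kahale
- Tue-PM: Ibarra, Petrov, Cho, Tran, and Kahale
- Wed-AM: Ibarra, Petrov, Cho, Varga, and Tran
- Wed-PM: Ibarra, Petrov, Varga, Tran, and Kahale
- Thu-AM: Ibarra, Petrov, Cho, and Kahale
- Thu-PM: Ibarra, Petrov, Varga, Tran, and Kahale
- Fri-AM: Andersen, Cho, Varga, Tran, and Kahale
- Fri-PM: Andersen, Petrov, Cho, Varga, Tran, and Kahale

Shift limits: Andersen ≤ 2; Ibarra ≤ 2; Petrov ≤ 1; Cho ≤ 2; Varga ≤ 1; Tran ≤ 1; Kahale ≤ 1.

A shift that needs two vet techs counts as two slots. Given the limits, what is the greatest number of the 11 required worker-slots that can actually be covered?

10

Total capacity across all vet techs is 2+2+1+2+1+1+1 = 10, and 11 slots are needed, so at most 10 can be filled.
An assignment achieving 10: Mon-AM→Andersen, Mon-PM→Andersen, Tue-AM→Ibarra, Tue-PM→Petrov+Cho, Wed-AM→Cho, Wed-PM→Varga, Thu-AM→Ibarra, Thu-PM→Tran, Fri-AM→Kahale.
Loads: Andersen 2/2, Ibarra 2/2, Petrov 1/1, Cho 2/2, Varga 1/1, Tran 1/1, Kahale 1/1.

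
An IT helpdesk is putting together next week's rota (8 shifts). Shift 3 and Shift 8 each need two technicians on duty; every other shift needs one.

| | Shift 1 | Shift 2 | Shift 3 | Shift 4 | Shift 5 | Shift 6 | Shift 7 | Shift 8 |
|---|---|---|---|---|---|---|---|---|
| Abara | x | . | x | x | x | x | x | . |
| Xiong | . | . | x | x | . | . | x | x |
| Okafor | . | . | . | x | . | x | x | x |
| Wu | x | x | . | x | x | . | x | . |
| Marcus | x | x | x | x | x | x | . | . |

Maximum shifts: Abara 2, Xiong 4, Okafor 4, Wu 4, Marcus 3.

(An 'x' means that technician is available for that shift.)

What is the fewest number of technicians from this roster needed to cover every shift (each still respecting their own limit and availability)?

10 slots to fill and no one can take more than 4, so at least ⌈10/4⌉ = 3 technicians are needed.
No set of 3 technicians can cover every shift (each such set leaves at least one shift with no one available or exceeds a cap).
Abara, Xiong, Okafor, and Wu alone can cover everything: Shift 1→Abara, Shift 2→Wu, Shift 3→Abara+Xiong, Shift 4→Xiong, Shift 5→Wu, Shift 6→Okafor, Shift 7→Xiong, Shift 8→Xiong+Okafor.

4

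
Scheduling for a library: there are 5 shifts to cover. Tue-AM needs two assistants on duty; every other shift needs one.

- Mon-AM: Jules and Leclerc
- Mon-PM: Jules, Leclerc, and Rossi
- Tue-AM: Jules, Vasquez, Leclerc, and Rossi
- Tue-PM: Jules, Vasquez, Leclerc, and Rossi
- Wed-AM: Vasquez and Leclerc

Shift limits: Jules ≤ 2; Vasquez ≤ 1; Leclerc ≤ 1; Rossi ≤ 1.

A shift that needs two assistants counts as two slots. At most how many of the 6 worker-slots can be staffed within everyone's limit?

Total capacity across all assistants is 2+1+1+1 = 5, and 6 slots are needed, so at most 5 can be filled.
An assignment achieving 5: Mon-AM→Jules, Mon-PM→Jules, Tue-AM→Leclerc+Rossi, Wed-AM→Vasquez.
Loads: Jules 2/2, Vasquez 1/1, Leclerc 1/1, Rossi 1/1.

5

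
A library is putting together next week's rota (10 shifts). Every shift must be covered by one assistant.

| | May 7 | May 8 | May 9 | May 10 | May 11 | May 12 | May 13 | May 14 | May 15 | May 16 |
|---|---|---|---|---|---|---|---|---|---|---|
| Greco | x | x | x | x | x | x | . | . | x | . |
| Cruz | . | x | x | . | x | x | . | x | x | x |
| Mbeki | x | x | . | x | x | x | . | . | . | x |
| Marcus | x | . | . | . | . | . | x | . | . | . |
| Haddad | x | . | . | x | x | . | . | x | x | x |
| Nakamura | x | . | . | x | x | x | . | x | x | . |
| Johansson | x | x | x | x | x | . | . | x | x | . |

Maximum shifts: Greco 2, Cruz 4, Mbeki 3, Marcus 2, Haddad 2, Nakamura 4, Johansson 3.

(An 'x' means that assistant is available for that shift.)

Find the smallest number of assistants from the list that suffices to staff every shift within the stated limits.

10 slots to fill and no one can take more than 4, so at least ⌈10/4⌉ = 3 assistants are needed.
Cruz, Marcus, and Nakamura alone can cover everything: May 7→Marcus, May 8→Cruz, May 9→Cruz, May 10→Nakamura, May 11→Cruz, May 12→Nakamura, May 13→Marcus, May 14→Nakamura, May 15→Nakamura, May 16→Cruz.

3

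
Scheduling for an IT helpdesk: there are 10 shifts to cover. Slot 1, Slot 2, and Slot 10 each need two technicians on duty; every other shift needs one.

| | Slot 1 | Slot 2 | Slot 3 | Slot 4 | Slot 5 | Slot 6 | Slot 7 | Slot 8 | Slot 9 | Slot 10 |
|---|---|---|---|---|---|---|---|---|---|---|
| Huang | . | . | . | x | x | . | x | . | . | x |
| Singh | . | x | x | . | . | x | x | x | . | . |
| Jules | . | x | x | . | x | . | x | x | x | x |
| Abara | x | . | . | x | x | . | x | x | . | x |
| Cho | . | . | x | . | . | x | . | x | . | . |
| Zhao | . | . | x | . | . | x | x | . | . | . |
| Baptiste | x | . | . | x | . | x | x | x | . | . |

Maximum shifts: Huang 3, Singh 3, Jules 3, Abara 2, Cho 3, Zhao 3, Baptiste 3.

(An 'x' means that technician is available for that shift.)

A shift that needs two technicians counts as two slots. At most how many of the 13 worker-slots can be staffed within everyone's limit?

13

Total capacity across all technicians is 3+3+3+2+3+3+3 = 20, and 13 slots are needed, so at most 13 can be filled.
An assignment achieving 13: Slot 1→Abara+Baptiste, Slot 2→Singh+Jules, Slot 3→Singh, Slot 4→Huang, Slot 5→Huang, Slot 6→Singh, Slot 7→Zhao, Slot 8→Abara, Slot 9→Jules, Slot 10→Huang+Jules.
Loads: Huang 3/3, Singh 3/3, Jules 3/3, Abara 2/2, Cho 0/3, Zhao 1/3, Baptiste 1/3.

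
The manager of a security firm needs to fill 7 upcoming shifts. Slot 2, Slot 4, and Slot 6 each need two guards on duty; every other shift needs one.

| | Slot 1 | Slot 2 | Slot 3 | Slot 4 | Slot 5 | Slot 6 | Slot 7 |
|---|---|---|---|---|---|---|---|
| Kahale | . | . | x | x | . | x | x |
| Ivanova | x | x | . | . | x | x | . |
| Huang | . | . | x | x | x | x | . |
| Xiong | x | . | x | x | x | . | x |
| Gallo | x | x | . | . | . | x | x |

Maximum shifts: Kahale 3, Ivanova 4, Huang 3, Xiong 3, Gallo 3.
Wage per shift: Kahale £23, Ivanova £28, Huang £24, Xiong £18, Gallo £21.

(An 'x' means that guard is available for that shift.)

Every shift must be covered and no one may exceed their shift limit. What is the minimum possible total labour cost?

£214

Slot 2 can only be covered by Ivanova and Gallo, so that assignment is forced.
Picking the cheapest available guard for each shift independently would cost £206, but that ignores the shift limits.
An optimal schedule: Slot 1→Xiong, Slot 2→Gallo+Ivanova, Slot 3→Kahale, Slot 4→Xiong+Kahale, Slot 5→Xiong, Slot 6→Gallo+Kahale, Slot 7→Gallo.
Total: 18 + 21 + 28 + 23 + 18 + 23 + 18 + 21 + 23 + 21 = £214.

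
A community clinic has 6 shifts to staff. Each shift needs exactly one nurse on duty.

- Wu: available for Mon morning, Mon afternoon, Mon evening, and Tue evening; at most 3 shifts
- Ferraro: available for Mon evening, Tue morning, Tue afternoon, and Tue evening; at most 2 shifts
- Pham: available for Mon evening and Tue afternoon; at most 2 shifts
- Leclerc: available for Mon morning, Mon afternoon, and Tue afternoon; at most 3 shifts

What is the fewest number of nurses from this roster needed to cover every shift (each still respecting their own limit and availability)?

6 slots to fill and no one can take more than 3, so at least ⌈6/3⌉ = 2 nurses are needed.
No set of 2 nurses can cover every shift (each such set leaves at least one shift with no one available or exceeds a cap).
Wu, Ferraro, and Pham alone can cover everything: Mon morning→Wu, Mon afternoon→Wu, Mon evening→Pham, Tue morning→Ferraro, Tue afternoon→Ferraro, Tue evening→Wu.

3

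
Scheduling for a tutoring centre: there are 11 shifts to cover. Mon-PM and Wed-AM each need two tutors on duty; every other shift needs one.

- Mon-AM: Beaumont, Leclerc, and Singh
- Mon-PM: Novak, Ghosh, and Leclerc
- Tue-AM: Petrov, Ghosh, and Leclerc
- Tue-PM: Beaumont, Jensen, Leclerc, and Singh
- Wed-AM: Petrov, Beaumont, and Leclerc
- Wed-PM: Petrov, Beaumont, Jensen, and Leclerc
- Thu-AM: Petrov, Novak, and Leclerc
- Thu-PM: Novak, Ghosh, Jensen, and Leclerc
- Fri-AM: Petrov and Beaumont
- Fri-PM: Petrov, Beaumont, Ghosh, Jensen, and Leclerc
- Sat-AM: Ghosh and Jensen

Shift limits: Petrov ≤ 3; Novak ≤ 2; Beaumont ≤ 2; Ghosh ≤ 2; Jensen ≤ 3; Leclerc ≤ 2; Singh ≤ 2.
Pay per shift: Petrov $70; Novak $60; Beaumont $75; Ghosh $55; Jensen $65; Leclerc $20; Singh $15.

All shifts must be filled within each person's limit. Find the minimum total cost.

Picking the cheapest available tutor for each shift independently would cost $420, but that ignores the shift limits.
An optimal schedule: Mon-AM→Singh, Mon-PM→Leclerc+Novak, Tue-AM→Ghosh, Tue-PM→Singh, Wed-AM→Leclerc+Petrov, Wed-PM→Jensen, Thu-AM→Novak, Thu-PM→Jensen, Fri-AM→Petrov, Fri-PM→Jensen, Sat-AM→Ghosh.
Total: 15 + 20 + 60 + 55 + 15 + 20 + 70 + 65 + 60 + 65 + 70 + 65 + 55 = $635.

$635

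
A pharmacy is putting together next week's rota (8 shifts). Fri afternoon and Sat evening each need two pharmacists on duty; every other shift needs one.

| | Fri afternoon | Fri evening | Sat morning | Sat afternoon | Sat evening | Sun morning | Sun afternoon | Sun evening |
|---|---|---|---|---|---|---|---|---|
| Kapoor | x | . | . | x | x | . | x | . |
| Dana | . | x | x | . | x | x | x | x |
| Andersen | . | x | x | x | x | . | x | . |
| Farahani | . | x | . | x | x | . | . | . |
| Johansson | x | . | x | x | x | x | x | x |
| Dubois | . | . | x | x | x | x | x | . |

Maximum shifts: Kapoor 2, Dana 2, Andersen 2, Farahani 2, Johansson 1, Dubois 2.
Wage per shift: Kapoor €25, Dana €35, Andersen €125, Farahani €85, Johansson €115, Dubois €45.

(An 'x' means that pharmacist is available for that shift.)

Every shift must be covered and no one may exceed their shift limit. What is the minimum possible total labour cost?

Fri afternoon can only be covered by Kapoor and Johansson, so that assignment is forced.
Picking the cheapest available pharmacist for each shift independently would cost €390, but that ignores the shift limits.
An optimal schedule: Fri afternoon→Kapoor+Johansson, Fri evening→Dana, Sat morning→Dubois, Sat afternoon→Farahani, Sat evening→Farahani+Andersen, Sun morning→Dubois, Sun afternoon→Kapoor, Sun evening→Dana.
Total: 25 + 115 + 35 + 45 + 85 + 85 + 125 + 45 + 25 + 35 = €620.

€620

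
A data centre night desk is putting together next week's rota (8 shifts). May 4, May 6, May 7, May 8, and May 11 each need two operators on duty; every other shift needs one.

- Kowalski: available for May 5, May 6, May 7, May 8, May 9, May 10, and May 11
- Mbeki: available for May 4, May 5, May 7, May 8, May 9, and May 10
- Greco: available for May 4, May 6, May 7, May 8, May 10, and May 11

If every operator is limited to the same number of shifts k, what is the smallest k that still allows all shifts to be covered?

With 3 operators and 13 worker-slots to fill, someone must work at least ⌈13/3⌉ = 5 shifts, so k ≥ 5.
k = 5 works: May 4→Mbeki+Greco, May 5→Kowalski, May 6→Kowalski+Greco, May 7→Kowalski+Mbeki, May 8→Mbeki+Greco, May 9→Kowalski, May 10→Mbeki, May 11→Kowalski+Greco.
Loads: Kowalski 5, Mbeki 4, Greco 4 — all ≤ 5.

5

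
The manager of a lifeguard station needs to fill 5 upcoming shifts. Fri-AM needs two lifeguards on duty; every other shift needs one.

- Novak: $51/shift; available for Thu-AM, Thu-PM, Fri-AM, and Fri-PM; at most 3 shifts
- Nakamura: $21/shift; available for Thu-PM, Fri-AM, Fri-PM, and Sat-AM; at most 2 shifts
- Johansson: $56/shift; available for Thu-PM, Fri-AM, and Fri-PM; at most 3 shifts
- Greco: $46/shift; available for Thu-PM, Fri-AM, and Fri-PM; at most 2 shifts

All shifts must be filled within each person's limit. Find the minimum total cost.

Thu-AM can only be covered by Novak, so that assignment is forced.
Sat-AM can only be covered by Nakamura, so that assignment is forced.
Picking the cheapest available lifeguard for each shift independently would cost $181, but that ignores the shift limits.
An optimal schedule: Thu-AM→Novak, Thu-PM→Nakamura, Fri-AM→Greco+Novak, Fri-PM→Greco, Sat-AM→Nakamura.
Total: 51 + 21 + 46 + 51 + 46 + 21 = $236.

$236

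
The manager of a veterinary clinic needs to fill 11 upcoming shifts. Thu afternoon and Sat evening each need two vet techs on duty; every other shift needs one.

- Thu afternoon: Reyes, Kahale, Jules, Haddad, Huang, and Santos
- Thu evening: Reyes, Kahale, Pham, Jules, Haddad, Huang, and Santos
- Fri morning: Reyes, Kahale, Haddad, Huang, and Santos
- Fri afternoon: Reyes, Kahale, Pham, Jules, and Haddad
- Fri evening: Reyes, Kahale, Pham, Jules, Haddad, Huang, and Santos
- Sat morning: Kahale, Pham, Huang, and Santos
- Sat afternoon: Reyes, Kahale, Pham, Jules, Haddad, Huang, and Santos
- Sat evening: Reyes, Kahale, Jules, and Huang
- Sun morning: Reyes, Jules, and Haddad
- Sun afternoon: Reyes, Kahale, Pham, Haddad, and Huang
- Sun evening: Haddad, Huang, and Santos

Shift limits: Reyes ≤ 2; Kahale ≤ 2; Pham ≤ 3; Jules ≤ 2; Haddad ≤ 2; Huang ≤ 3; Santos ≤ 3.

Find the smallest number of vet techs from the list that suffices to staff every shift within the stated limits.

13 slots to fill and no one can take more than 3, so at least ⌈13/3⌉ = 5 vet techs are needed.
Reyes, Kahale, Pham, Huang, and Santos alone can cover everything: Thu afternoon→Huang+Santos, Thu evening→Pham, Fri morning→Kahale, Fri afternoon→Reyes, Fri evening→Santos, Sat morning→Pham, Sat afternoon→Santos, Sat evening→Kahale+Huang, Sun morning→Reyes, Sun afternoon→Pham, Sun evening→Huang.

5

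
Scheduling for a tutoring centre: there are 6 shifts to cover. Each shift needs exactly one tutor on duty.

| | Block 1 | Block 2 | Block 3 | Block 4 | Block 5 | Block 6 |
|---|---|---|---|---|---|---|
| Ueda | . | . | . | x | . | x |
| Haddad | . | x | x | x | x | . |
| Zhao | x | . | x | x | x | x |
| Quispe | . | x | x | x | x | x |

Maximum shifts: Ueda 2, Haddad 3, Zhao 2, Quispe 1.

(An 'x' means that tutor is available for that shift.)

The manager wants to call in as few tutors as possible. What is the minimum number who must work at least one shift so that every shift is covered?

3

6 slots to fill and no one can take more than 3, so at least ⌈6/3⌉ = 2 tutors are needed.
Any 2 tutors together have capacity at most 3+2 = 5 < 6 slots, so 2 can never suffice.
Ueda, Haddad, and Zhao alone can cover everything: Block 1→Zhao, Block 2→Haddad, Block 3→Haddad, Block 4→Ueda, Block 5→Haddad, Block 6→Ueda.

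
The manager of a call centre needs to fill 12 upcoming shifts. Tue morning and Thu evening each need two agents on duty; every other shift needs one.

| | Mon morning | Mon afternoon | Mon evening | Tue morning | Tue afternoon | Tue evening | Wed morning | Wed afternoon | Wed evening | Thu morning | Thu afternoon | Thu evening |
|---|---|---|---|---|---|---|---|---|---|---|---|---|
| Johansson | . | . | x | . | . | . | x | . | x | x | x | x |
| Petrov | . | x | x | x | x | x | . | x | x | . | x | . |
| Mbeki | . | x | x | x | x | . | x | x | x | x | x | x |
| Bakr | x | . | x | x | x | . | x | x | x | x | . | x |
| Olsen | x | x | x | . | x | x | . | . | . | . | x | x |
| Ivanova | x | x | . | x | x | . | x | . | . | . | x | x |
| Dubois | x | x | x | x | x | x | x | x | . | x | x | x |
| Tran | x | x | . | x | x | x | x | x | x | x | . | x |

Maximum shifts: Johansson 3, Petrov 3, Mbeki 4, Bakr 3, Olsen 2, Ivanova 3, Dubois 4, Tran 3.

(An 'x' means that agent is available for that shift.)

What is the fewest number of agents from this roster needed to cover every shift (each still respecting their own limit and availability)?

14 slots to fill and no one can take more than 4, so at least ⌈14/4⌉ = 4 agents are needed.
Johansson, Petrov, Mbeki, and Dubois alone can cover everything: Mon morning→Dubois, Mon afternoon→Petrov, Mon evening→Dubois, Tue morning→Petrov+Mbeki, Tue afternoon→Mbeki, Tue evening→Petrov, Wed morning→Johansson, Wed afternoon→Mbeki, Wed evening→Johansson, Thu morning→Johansson, Thu afternoon→Dubois, Thu evening→Mbeki+Dubois.

4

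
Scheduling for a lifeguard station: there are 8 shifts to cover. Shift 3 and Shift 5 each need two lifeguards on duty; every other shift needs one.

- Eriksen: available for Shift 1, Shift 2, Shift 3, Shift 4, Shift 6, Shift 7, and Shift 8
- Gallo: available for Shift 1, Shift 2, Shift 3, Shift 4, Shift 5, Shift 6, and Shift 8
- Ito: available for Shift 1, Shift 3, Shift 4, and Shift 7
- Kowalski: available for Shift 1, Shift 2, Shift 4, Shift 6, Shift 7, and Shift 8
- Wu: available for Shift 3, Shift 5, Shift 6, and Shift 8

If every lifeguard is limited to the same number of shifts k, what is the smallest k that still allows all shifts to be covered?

With 5 lifeguards and 10 worker-slots to fill, someone must work at least ⌈10/5⌉ = 2 shifts, so k ≥ 2.
k = 2 works: Shift 1→Gallo, Shift 2→Eriksen, Shift 3→Ito+Wu, Shift 4→Ito, Shift 5→Gallo+Wu, Shift 6→Kowalski, Shift 7→Eriksen, Shift 8→Kowalski.
Loads: Eriksen 2, Gallo 2, Ito 2, Kowalski 2, Wu 2 — all ≤ 2.

2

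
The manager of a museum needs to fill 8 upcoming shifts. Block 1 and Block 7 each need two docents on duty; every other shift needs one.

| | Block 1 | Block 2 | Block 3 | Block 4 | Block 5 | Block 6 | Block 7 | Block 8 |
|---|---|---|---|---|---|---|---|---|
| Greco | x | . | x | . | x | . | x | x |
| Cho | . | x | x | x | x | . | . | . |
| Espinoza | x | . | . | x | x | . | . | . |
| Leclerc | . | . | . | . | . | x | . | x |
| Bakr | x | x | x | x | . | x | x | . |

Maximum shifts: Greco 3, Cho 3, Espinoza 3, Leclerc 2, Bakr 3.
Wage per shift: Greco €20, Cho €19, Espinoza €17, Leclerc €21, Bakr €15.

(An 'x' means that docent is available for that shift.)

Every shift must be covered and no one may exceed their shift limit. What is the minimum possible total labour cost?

Block 7 can only be covered by Greco and Bakr, so that assignment is forced.
Picking the cheapest available docent for each shift independently would cost €164, but that ignores the shift limits.
An optimal schedule: Block 1→Bakr+Espinoza, Block 2→Cho, Block 3→Cho, Block 4→Espinoza, Block 5→Espinoza, Block 6→Bakr, Block 7→Bakr+Greco, Block 8→Greco.
Total: 15 + 17 + 19 + 19 + 17 + 17 + 15 + 15 + 20 + 20 = €174.

€174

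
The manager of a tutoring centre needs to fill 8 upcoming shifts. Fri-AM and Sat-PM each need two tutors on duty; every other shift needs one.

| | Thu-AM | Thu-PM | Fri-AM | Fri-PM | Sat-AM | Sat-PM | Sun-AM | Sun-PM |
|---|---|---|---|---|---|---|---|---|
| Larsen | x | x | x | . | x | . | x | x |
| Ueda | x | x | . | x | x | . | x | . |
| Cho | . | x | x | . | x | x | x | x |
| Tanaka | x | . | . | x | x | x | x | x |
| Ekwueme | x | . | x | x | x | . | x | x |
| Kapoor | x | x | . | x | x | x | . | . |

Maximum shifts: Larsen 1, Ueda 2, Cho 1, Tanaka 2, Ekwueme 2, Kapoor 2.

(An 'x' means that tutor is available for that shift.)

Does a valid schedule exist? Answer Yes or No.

One valid schedule: Thu-AM→Ekwueme, Thu-PM→Ueda, Fri-AM→Larsen+Cho, Fri-PM→Ueda, Sat-AM→Kapoor, Sat-PM→Tanaka+Kapoor, Sun-AM→Ekwueme, Sun-PM→Tanaka.
Loads: Larsen 1/1, Ueda 2/2, Cho 1/1, Tanaka 2/2, Ekwueme 2/2, Kapoor 2/2 — all within limits.

Yes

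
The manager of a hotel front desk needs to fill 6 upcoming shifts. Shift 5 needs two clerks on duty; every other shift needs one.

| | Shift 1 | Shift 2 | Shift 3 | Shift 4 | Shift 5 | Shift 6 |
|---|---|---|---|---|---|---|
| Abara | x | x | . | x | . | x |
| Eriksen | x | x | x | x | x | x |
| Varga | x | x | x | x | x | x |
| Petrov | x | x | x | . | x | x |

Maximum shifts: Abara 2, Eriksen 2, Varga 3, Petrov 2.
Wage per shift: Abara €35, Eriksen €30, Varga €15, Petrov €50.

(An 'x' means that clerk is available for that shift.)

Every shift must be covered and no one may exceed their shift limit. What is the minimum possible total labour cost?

€175

Picking the cheapest available clerk for each shift independently would cost €120, but that ignores the shift limits.
An optimal schedule: Shift 1→Abara, Shift 2→Varga, Shift 3→Eriksen, Shift 4→Abara, Shift 5→Eriksen+Varga, Shift 6→Varga.
Total: 35 + 15 + 30 + 35 + 30 + 15 + 15 = €175.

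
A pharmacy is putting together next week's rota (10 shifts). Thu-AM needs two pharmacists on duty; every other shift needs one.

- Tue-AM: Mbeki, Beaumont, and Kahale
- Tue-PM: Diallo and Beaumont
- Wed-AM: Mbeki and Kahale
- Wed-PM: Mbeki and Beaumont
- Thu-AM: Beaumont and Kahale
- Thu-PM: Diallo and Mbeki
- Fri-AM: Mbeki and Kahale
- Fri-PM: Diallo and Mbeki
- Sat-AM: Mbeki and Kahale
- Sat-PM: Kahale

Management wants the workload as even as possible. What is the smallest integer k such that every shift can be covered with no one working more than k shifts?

3

With 4 pharmacists and 11 worker-slots to fill, someone must work at least ⌈11/4⌉ = 3 shifts, so k ≥ 3.
k = 3 works: Tue-AM→Beaumont, Tue-PM→Diallo, Wed-AM→Mbeki, Wed-PM→Mbeki, Thu-AM→Beaumont+Kahale, Thu-PM→Diallo, Fri-AM→Mbeki, Fri-PM→Diallo, Sat-AM→Kahale, Sat-PM→Kahale.
Loads: Diallo 3, Mbeki 3, Beaumont 2, Kahale 3 — all ≤ 3.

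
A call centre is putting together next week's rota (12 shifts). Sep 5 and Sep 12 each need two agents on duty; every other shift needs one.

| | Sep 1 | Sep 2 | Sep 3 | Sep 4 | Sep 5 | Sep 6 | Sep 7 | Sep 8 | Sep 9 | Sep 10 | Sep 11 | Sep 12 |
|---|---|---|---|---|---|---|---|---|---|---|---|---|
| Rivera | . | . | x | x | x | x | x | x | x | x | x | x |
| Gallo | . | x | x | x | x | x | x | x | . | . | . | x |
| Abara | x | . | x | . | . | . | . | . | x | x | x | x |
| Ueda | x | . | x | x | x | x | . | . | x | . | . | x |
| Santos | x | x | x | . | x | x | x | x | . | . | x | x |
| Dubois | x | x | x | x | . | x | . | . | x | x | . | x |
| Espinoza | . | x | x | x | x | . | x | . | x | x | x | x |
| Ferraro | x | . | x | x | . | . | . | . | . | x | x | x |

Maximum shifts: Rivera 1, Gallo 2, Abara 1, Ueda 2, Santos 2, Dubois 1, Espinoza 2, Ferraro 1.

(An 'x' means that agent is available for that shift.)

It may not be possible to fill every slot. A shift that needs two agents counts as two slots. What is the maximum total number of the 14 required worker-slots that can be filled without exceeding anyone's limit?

12

Total capacity across all agents is 1+2+1+2+2+1+2+1 = 12, and 14 slots are needed, so at most 12 can be filled.
An assignment achieving 12: Sep 1→Abara, Sep 2→Gallo, Sep 3→Ferraro, Sep 4→Espinoza, Sep 5→Ueda+Santos, Sep 6→Ueda, Sep 7→Gallo, Sep 8→Rivera, Sep 9→Dubois, Sep 10→Espinoza, Sep 11→Santos.
Loads: Rivera 1/1, Gallo 2/2, Abara 1/1, Ueda 2/2, Santos 2/2, Dubois 1/1, Espinoza 2/2, Ferraro 1/1.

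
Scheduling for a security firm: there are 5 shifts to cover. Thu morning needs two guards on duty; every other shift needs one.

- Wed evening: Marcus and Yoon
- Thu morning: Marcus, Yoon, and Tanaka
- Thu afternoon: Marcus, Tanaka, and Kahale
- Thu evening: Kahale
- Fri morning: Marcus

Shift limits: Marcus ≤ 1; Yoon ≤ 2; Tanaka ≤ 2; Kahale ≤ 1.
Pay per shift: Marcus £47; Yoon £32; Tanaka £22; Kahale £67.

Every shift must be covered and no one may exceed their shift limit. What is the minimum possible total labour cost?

Thu evening can only be covered by Kahale, so that assignment is forced.
Fri morning can only be covered by Marcus, so that assignment is forced.
Picking the cheapest available guard for each shift independently would cost £222, and that bound is achievable.
An optimal schedule: Wed evening→Yoon, Thu morning→Yoon+Tanaka, Thu afternoon→Tanaka, Thu evening→Kahale, Fri morning→Marcus.
Total: 32 + 32 + 22 + 22 + 67 + 47 = £222.

£222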